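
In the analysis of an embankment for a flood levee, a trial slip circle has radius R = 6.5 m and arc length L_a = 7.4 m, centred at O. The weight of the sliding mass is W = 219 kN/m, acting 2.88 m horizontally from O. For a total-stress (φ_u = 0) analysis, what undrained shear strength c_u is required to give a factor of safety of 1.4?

FS = c_u·L_a·R / (W·d), so c_u = FS·W·d / (L_a·R).
c_u = 1.4·219·2.88 / (7.40·6.5) = 883.0 / 48.10 = 18.36 kPa

c_u = 18.4 kPa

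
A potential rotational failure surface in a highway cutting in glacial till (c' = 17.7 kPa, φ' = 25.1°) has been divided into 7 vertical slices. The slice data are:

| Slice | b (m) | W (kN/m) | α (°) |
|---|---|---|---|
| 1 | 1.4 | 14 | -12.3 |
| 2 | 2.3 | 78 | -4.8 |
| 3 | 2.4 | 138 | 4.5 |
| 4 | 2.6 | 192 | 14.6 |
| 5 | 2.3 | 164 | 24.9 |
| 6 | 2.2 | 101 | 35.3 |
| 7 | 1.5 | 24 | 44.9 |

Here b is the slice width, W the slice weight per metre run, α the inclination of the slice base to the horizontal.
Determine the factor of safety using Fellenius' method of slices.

Ordinary method of slices: FS = Σ[c'·Δl_i + (W_i cosα_i)·tanφ'] / Σ W_i sinα_i, with Δl_i = b_i / cosα_i.
Slice 1: Δl = 1.4/cos(-12.3°) = 1.433 m; N'_1 = 14·cos(-12.3°) = 13.7; c'Δl = 25.36; W sinα = -3.0
Slice 2: Δl = 2.3/cos(-4.8°) = 2.308 m; N'_2 = 78·cos(-4.8°) = 77.7; c'Δl = 40.85; W sinα = -6.5
Slice 3: Δl = 2.4/cos4.5° = 2.407 m; N'_3 = 138·cos4.5° = 137.6; c'Δl = 42.61; W sinα = 10.8
Slice 4: Δl = 2.6/cos14.6° = 2.687 m; N'_4 = 192·cos14.6° = 185.8; c'Δl = 47.56; W sinα = 48.4
Slice 5: Δl = 2.3/cos24.9° = 2.536 m; N'_5 = 164·cos24.9° = 148.8; c'Δl = 44.88; W sinα = 69.0
Slice 6: Δl = 2.2/cos35.3° = 2.696 m; N'_6 = 101·cos35.3° = 82.4; c'Δl = 47.71; W sinα = 58.4
Slice 7: Δl = 1.5/cos44.9° = 2.118 m; N'_7 = 24·cos44.9° = 17.0; c'Δl = 37.48; W sinα = 16.9
Σc'Δl = 286.5 kN/m; ΣN' = 663.0 kN/m; ΣW sinα = 194.1 kN/m
Resisting = 286.5 + 663.0·tan25.1° = 286.5 + 310.6 = 597.0 kN/m
FS = 597.0 / 194.1 = 3.076

FS = 3.08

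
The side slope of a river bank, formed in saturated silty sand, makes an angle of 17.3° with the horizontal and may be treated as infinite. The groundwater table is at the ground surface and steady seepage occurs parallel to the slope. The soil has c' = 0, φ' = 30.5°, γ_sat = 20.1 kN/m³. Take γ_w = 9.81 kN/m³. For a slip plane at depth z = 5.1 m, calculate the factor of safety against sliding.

With seepage parallel to the slope and the water table at the surface, the effective normal stress on the slip plane uses the buoyant unit weight γ' = γ_sat − γ_w while the driving shear stress uses γ_sat:
FS = [c' + γ' z cos²β tanφ'] / [γ_sat z sinβ cosβ]
(For c' = 0 this reduces to FS = (γ'/γ_sat)·tanφ'/tanβ.)
γ' = 20.1 − 9.81 = 10.29 kN/m³
Numerator = 0.0 + 10.29·5.1·cos²17.3°·tan30.5° = 0.0 + 10.29·5.1·0.9116·0.5890 = 28.179 kPa
Denominator = 20.1·5.1·sin17.3°·cos17.3° = 20.1·5.1·0.2974·0.9548 = 29.105 kPa
FS = 28.179 / 29.105 = 0.968

FS = 0.97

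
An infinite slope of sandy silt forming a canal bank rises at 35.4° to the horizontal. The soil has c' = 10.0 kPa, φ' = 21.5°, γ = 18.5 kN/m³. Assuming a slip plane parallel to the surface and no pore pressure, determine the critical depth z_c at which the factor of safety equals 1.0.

Setting FS = 1.00 in FS = [c' + γz cos²β tanφ'] / [γz sinβ cosβ] and solving for z:
z = c' / [γ cosβ (FS·sinβ − cosβ·tanφ')]
  = 10.0 / [18.5·cos35.4°·(1.00·sin35.4° − cos35.4°·tan21.5°)]
  = 10.0 / [18.5·0.8151·(1.00·0.5793 − 0.8151·0.3939)]
  = 10.0 / 3.8935 = 2.568 m

z_c = 2.57 m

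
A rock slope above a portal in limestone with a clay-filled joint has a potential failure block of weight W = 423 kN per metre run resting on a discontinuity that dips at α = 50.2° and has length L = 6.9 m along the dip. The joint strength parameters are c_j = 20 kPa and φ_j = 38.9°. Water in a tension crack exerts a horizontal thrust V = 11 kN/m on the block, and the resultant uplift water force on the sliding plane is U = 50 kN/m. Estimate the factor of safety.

Resolving the block weight along and normal to the plane and applying the Mohr–Coulomb strength on the joint:
N' = W cosα − U − V sinα = 423·cos50.2° − 50 − 11·sin50.2° = 212.3 kN/m
Driving force T = W sinα + V cosα = 423·sin50.2° + 11·cos50.2° = 332.0 kN/m
Resisting force R = c_j·L + N'·tanφ_j = 20·6.9 + 212.3·tan38.9° = 138.0 + 171.3 = 309.3 kN/m
FS = R / T = 309.3 / 332.0 = 0.932

FS = 0.93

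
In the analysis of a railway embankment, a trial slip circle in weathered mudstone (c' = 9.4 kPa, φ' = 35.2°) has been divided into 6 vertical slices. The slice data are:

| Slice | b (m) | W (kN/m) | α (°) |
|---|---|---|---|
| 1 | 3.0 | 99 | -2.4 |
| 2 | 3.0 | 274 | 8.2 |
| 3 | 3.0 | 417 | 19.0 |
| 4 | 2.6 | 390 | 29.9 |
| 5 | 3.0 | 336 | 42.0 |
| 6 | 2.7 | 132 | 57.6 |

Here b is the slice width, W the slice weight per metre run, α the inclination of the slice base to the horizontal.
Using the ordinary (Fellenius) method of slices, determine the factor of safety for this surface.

FS = 1.72

Ordinary method of slices: FS = Σ[c'·Δl_i + (W_i cosα_i)·tanφ'] / Σ W_i sinα_i, with Δl_i = b_i / cosα_i.
Slice 1: Δl = 3.0/cos(-2.4°) = 3.003 m; N'_1 = 99·cos(-2.4°) = 98.9; c'Δl = 28.22; W sinα = -4.1
Slice 2: Δl = 3.0/cos8.2° = 3.031 m; N'_2 = 274·cos8.2° = 271.2; c'Δl = 28.49; W sinα = 39.1
Slice 3: Δl = 3.0/cos19.0° = 3.173 m; N'_3 = 417·cos19.0° = 394.3; c'Δl = 29.82; W sinα = 135.8
Slice 4: Δl = 2.6/cos29.9° = 2.999 m; N'_4 = 390·cos29.9° = 338.1; c'Δl = 28.19; W sinα = 194.4
Slice 5: Δl = 3.0/cos42.0° = 4.037 m; N'_5 = 336·cos42.0° = 249.7; c'Δl = 37.95; W sinα = 224.8
Slice 6: Δl = 2.7/cos57.6° = 5.039 m; N'_6 = 132·cos57.6° = 70.7; c'Δl = 47.37; W sinα = 111.5
Σc'Δl = 200.0 kN/m; ΣN' = 1422.9 kN/m; ΣW sinα = 701.4 kN/m
Resisting = 200.0 + 1422.9·tan35.2° = 200.0 + 1003.8 = 1203.8 kN/m
FS = 1203.8 / 701.4 = 1.716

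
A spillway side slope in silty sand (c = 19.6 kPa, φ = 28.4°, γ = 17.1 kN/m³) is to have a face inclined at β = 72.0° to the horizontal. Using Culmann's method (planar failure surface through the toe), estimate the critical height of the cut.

H_c = 13.91 m

Culmann's analysis gives the critical failure plane at α_cr = (β + φ)/2 = (72.0 + 28.4)/2 = 50.2°, and the critical height
H_c = (4c/γ) · sinβ cosφ / [1 − cos(β − φ)]
    = (4·19.6/17.1) · sin72.0°·cos28.4° / [1 − cos(43.6°)]
    = 4.585 · 0.9511·0.8796 / [1 − 0.7242]
    = 4.585 · 0.8366 / 0.2758
    = 13.91 m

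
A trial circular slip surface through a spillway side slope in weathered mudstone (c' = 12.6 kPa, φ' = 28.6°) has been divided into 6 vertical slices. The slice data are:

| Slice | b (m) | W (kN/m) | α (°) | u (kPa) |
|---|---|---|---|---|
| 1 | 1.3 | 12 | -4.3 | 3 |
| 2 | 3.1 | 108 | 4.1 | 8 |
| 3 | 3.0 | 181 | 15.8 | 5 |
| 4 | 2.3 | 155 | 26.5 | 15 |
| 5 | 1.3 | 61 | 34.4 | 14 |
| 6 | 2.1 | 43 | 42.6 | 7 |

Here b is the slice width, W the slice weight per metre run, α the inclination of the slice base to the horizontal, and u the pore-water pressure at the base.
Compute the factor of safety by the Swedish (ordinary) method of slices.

FS = 2.09

Ordinary method of slices: FS = Σ[c'·Δl_i + (W_i cosα_i − u_i·Δl_i)·tanφ'] / Σ W_i sinα_i, with Δl_i = b_i / cosα_i.
Slice 1: Δl = 1.3/cos(-4.3°) = 1.304 m; N'_1 = 12·cos(-4.3°) − 3·1.304 = 8.1; c'Δl = 16.43; W sinα = -0.9
Slice 2: Δl = 3.1/cos4.1° = 3.108 m; N'_2 = 108·cos4.1° − 8·3.108 = 82.9; c'Δl = 39.16; W sinα = 7.7
Slice 3: Δl = 3.0/cos15.8° = 3.118 m; N'_3 = 181·cos15.8° − 5·3.118 = 158.6; c'Δl = 39.28; W sinα = 49.3
Slice 4: Δl = 2.3/cos26.5° = 2.570 m; N'_4 = 155·cos26.5° − 15·2.570 = 100.2; c'Δl = 32.38; W sinα = 69.2
Slice 5: Δl = 1.3/cos34.4° = 1.576 m; N'_5 = 61·cos34.4° − 14·1.576 = 28.3; c'Δl = 19.85; W sinα = 34.5
Slice 6: Δl = 2.1/cos42.6° = 2.853 m; N'_6 = 43·cos42.6° − 7·2.853 = 11.7; c'Δl = 35.95; W sinα = 29.1
Σc'Δl = 183.1 kN/m; ΣN' = 389.6 kN/m; ΣW sinα = 188.8 kN/m
Resisting = 183.1 + 389.6·tan28.6° = 183.1 + 212.4 = 395.5 kN/m
FS = 395.5 / 188.8 = 2.094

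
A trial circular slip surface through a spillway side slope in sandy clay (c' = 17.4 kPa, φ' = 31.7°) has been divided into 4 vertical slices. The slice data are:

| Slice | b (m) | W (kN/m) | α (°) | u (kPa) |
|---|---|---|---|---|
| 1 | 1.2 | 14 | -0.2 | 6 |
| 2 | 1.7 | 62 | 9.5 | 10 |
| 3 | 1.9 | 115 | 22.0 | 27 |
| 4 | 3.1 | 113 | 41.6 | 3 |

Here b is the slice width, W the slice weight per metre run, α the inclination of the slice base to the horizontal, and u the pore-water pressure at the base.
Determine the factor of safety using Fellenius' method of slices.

Ordinary method of slices: FS = Σ[c'·Δl_i + (W_i cosα_i − u_i·Δl_i)·tanφ'] / Σ W_i sinα_i, with Δl_i = b_i / cosα_i.
Slice 1: Δl = 1.2/cos(-0.2°) = 1.200 m; N'_1 = 14·cos(-0.2°) − 6·1.200 = 6.8; c'Δl = 20.88; W sinα = -0.0
Slice 2: Δl = 1.7/cos9.5° = 1.724 m; N'_2 = 62·cos9.5° − 10·1.724 = 43.9; c'Δl = 29.99; W sinα = 10.2
Slice 3: Δl = 1.9/cos22.0° = 2.049 m; N'_3 = 115·cos22.0° − 27·2.049 = 51.3; c'Δl = 35.66; W sinα = 43.1
Slice 4: Δl = 3.1/cos41.6° = 4.146 m; N'_4 = 113·cos41.6° − 3·4.146 = 72.1; c'Δl = 72.13; W sinα = 75.0
Σc'Δl = 158.7 kN/m; ΣN' = 174.1 kN/m; ΣW sinα = 128.3 kN/m
Resisting = 158.7 + 174.1·tan31.7° = 158.7 + 107.5 = 266.2 kN/m
FS = 266.2 / 128.3 = 2.075

FS = 2.07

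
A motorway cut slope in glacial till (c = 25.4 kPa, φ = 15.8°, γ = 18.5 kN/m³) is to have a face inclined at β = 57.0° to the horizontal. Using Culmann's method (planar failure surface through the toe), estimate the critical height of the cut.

H_c = 17.90 m

Culmann's analysis gives the critical failure plane at α_cr = (β + φ)/2 = (57.0 + 15.8)/2 = 36.4°, and the critical height
H_c = (4c/γ) · sinβ cosφ / [1 − cos(β − φ)]
    = (4·25.4/18.5) · sin57.0°·cos15.8° / [1 − cos(41.2°)]
    = 5.492 · 0.8387·0.9622 / [1 − 0.7524]
    = 5.492 · 0.8070 / 0.2476
    = 17.90 m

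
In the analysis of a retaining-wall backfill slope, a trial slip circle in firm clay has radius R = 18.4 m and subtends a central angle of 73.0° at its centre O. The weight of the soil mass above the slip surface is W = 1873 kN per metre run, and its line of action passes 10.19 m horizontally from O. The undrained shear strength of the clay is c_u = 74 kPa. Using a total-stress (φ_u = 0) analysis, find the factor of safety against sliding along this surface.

Taking moments about the centre O, the resisting moment is provided by the undrained shear strength acting along the arc:
Arc length L_a = R·θ = 18.4·(73.0°·π/180) = 18.4·1.2741 = 23.44 m
M_R = c_u·L_a·R = 74·23.44·18.4 = 31920.3 kN·m/m
M_D = W·d = 1873·10.19 = 19085.9 kN·m/m
FS = M_R / M_D = 31920.3 / 19085.9 = 1.672

FS = 1.67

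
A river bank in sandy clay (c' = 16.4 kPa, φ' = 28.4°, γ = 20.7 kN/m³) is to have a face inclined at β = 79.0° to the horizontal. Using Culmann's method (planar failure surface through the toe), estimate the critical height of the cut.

H_c = 7.49 m

Culmann's analysis gives the critical failure plane at α_cr = (β + φ')/2 = (79.0 + 28.4)/2 = 53.7°, and the critical height
H_c = (4c'/γ) · sinβ cosφ' / [1 − cos(β − φ')]
    = (4·16.4/20.7) · sin79.0°·cos28.4° / [1 − cos(50.6°)]
    = 3.169 · 0.9816·0.8796 / [1 − 0.6347]
    = 3.169 · 0.8635 / 0.3653
    = 7.49 m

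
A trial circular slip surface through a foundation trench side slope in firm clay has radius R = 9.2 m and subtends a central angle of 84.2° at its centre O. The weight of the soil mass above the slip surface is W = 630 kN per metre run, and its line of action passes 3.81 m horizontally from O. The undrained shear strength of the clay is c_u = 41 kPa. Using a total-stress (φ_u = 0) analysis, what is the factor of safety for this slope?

Taking moments about the centre O, the resisting moment is provided by the undrained shear strength acting along the arc:
Arc length L_a = R·θ = 9.2·(84.2°·π/180) = 9.2·1.4696 = 13.52 m
M_R = c_u·L_a·R = 41·13.52·9.2 = 5099.8 kN·m/m
M_D = W·d = 630·3.81 = 2400.3 kN·m/m
FS = M_R / M_D = 5099.8 / 2400.3 = 2.125

FS = 2.12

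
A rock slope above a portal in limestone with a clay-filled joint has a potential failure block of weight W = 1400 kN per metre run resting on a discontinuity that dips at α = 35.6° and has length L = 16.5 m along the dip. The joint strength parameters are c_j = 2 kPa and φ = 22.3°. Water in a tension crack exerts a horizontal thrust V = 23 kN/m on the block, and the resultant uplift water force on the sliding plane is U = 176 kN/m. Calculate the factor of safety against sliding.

Resolving the block weight along and normal to the plane and applying the Mohr–Coulomb strength on the joint:
N' = W cosα − U − V sinα = 1400·cos35.6° − 176 − 23·sin35.6° = 949.0 kN/m
Driving force T = W sinα + V cosα = 1400·sin35.6° + 23·cos35.6° = 833.7 kN/m
Resisting force R = c_j·L + N'·tanφ = 2·16.5 + 949.0·tan22.3° = 33.0 + 389.2 = 422.2 kN/m
FS = R / T = 422.2 / 833.7 = 0.506

FS = 0.51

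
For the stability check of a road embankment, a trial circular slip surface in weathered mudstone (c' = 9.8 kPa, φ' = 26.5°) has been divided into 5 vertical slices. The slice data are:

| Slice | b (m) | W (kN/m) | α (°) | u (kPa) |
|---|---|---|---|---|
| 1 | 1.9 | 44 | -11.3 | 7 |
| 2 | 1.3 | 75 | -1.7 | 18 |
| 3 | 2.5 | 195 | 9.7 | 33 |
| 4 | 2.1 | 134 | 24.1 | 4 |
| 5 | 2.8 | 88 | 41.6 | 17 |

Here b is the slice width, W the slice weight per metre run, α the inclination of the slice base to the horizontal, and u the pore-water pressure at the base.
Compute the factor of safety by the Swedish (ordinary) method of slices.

FS = 1.98

Ordinary method of slices: FS = Σ[c'·Δl_i + (W_i cosα_i − u_i·Δl_i)·tanφ'] / Σ W_i sinα_i, with Δl_i = b_i / cosα_i.
Slice 1: Δl = 1.9/cos(-11.3°) = 1.938 m; N'_1 = 44·cos(-11.3°) − 7·1.938 = 29.6; c'Δl = 18.99; W sinα = -8.6
Slice 2: Δl = 1.3/cos(-1.7°) = 1.301 m; N'_2 = 75·cos(-1.7°) − 18·1.301 = 51.6; c'Δl = 12.75; W sinα = -2.2
Slice 3: Δl = 2.5/cos9.7° = 2.536 m; N'_3 = 195·cos9.7° − 33·2.536 = 108.5; c'Δl = 24.86; W sinα = 32.9
Slice 4: Δl = 2.1/cos24.1° = 2.301 m; N'_4 = 134·cos24.1° − 4·2.301 = 113.1; c'Δl = 22.55; W sinα = 54.7
Slice 5: Δl = 2.8/cos41.6° = 3.744 m; N'_5 = 88·cos41.6° − 17·3.744 = 2.2; c'Δl = 36.69; W sinα = 58.4
Σc'Δl = 115.8 kN/m; ΣN' = 304.9 kN/m; ΣW sinα = 135.2 kN/m
Resisting = 115.8 + 304.9·tan26.5° = 115.8 + 152.0 = 267.9 kN/m
FS = 267.9 / 135.2 = 1.982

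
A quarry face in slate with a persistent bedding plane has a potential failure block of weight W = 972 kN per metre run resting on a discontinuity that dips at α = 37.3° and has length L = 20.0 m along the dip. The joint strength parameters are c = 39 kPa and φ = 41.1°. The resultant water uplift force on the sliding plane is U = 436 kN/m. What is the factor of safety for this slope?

FS = 1.82

Resolving the block weight along and normal to the plane and applying the Mohr–Coulomb strength on the joint:
N' = W cosα − U = 972·cos37.3° − 436 = 337.2 kN/m
Driving force T = W sinα = 972·sin37.3° = 589.0 kN/m
Resisting force R = c·L + N'·tanφ = 39·20.0 + 337.2·tan41.1° = 780.0 + 294.2 = 1074.2 kN/m
FS = R / T = 1074.2 / 589.0 = 1.824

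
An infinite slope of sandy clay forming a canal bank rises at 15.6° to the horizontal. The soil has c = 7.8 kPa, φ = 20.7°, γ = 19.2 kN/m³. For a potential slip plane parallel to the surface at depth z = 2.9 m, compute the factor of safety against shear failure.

For an infinite slope with a slip plane parallel to the surface (no pore pressure): FS = [c + γz cos²β tanφ] / [γz sinβ cosβ].
γz = 19.2·2.9 = 55.68 kN/m²
Numerator = 7.8 + 55.68·cos²15.6°·tan20.7° = 7.8 + 55.68·0.9277·0.3779 = 27.318 kPa
Denominator = 55.68·sin15.6°·cos15.6° = 55.68·0.2689·0.9632 = 14.422 kPa
FS = 27.318 / 14.422 = 1.894

FS = 1.89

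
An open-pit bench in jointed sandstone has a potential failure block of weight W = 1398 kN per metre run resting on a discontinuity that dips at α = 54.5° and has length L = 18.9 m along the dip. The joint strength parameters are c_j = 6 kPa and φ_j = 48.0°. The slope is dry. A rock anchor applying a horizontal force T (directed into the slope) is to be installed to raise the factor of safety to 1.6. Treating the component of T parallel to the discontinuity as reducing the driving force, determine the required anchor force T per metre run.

Resolving forces along and normal to the sliding plane, with the horizontal anchor force T adding T·sinα to the effective normal force and T·cosα acting up the plane against the driving force:
FS = [c_jL + (W cosα + T sinα) tanφ_j] / [W sinα − T cosα]
Without the anchor: N' = 811.8 kN/m, driving T_d = 1138.1 kN/m, resisting R = 6·18.9 + 811.8·tan48.0° = 1015.0 kN/m, FS = 0.89.
Setting FS = 1.6 and solving for T:
1.6·(1138.1 − T cos54.5°) = 1015.0 + T sin54.5°·tan48.0°
T·(sin54.5°·tan48.0° + 1.6·cos54.5°) = 1.6·1138.1 − 1015.0
T·(0.8141·1.1106 + 1.6·0.5807) = 1821.0 − 1015.0 = 806.0
T·1.8333 = 806.0
T = 439.6 kN/m

T = 440 kN/m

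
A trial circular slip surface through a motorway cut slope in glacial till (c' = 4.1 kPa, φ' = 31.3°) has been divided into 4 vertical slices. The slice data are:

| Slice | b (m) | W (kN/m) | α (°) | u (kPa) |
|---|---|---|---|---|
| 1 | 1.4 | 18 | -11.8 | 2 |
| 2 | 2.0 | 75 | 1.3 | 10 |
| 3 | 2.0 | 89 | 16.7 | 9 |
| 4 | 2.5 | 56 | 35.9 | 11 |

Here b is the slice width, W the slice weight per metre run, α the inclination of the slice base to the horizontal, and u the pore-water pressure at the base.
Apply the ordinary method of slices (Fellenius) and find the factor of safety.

FS = 2.22

Ordinary method of slices: FS = Σ[c'·Δl_i + (W_i cosα_i − u_i·Δl_i)·tanφ'] / Σ W_i sinα_i, with Δl_i = b_i / cosα_i.
Slice 1: Δl = 1.4/cos(-11.8°) = 1.430 m; N'_1 = 18·cos(-11.8°) − 2·1.430 = 14.8; c'Δl = 5.86; W sinα = -3.7
Slice 2: Δl = 2.0/cos1.3° = 2.001 m; N'_2 = 75·cos1.3° − 10·2.001 = 55.0; c'Δl = 8.20; W sinα = 1.7
Slice 3: Δl = 2.0/cos16.7° = 2.088 m; N'_3 = 89·cos16.7° − 9·2.088 = 66.5; c'Δl = 8.56; W sinα = 25.6
Slice 4: Δl = 2.5/cos35.9° = 3.086 m; N'_4 = 56·cos35.9° − 11·3.086 = 11.4; c'Δl = 12.65; W sinα = 32.8
Σc'Δl = 35.3 kN/m; ΣN' = 147.6 kN/m; ΣW sinα = 56.4 kN/m
Resisting = 35.3 + 147.6·tan31.3° = 35.3 + 89.7 = 125.0 kN/m
FS = 125.0 / 56.4 = 2.215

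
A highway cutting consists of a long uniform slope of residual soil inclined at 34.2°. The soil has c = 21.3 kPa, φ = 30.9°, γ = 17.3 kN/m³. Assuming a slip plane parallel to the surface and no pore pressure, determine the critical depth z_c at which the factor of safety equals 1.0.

Setting FS = 1.00 in FS = [c + γz cos²β tanφ] / [γz sinβ cosβ] and solving for z:
z = c / [γ cosβ (FS·sinβ − cosβ·tanφ)]
  = 21.3 / [17.3·cos34.2°·(1.00·sin34.2° − cos34.2°·tan30.9°)]
  = 21.3 / [17.3·0.8271·(1.00·0.5621 − 0.8271·0.5985)]
  = 21.3 / 0.9599 = 22.190 m

z_c = 22.19 m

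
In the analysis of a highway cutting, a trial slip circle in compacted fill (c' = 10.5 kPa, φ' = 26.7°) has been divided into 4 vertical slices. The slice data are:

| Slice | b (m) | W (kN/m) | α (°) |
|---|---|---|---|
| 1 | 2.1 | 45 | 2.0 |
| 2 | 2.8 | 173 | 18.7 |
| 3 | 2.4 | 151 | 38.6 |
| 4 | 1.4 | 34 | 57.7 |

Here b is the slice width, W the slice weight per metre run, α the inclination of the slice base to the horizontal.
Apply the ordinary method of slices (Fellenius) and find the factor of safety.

Ordinary method of slices: FS = Σ[c'·Δl_i + (W_i cosα_i)·tanφ'] / Σ W_i sinα_i, with Δl_i = b_i / cosα_i.
Slice 1: Δl = 2.1/cos2.0° = 2.101 m; N'_1 = 45·cos2.0° = 45.0; c'Δl = 22.06; W sinα = 1.6
Slice 2: Δl = 2.8/cos18.7° = 2.956 m; N'_2 = 173·cos18.7° = 163.9; c'Δl = 31.04; W sinα = 55.5
Slice 3: Δl = 2.4/cos38.6° = 3.071 m; N'_3 = 151·cos38.6° = 118.0; c'Δl = 32.24; W sinα = 94.2
Slice 4: Δl = 1.4/cos57.7° = 2.620 m; N'_4 = 34·cos57.7° = 18.2; c'Δl = 27.51; W sinα = 28.7
Σc'Δl = 112.9 kN/m; ΣN' = 345.0 kN/m; ΣW sinα = 180.0 kN/m
Resisting = 112.9 + 345.0·tan26.7° = 112.9 + 173.5 = 286.4 kN/m
FS = 286.4 / 180.0 = 1.591

FS = 1.59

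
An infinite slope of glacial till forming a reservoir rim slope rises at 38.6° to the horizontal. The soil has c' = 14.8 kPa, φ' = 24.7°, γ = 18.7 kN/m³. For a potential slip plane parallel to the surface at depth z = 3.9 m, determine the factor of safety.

FS = 0.99

For an infinite slope with a slip plane parallel to the surface (no pore pressure): FS = [c' + γz cos²β tanφ'] / [γz sinβ cosβ].
γz = 18.7·3.9 = 72.93 kN/m²
Numerator = 14.8 + 72.93·cos²38.6°·tan24.7° = 14.8 + 72.93·0.6108·0.4599 = 35.288 kPa
Denominator = 72.93·sin38.6°·cos38.6° = 72.93·0.6239·0.7815 = 35.559 kPa
FS = 35.288 / 35.559 = 0.992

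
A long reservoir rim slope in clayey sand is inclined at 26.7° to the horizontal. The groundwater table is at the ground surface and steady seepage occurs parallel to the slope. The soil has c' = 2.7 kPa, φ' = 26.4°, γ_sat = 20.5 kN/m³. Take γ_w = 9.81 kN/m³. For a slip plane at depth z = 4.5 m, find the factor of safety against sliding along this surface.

FS = 0.59

With seepage parallel to the slope and the water table at the surface, the effective normal stress on the slip plane uses the buoyant unit weight γ' = γ_sat − γ_w while the driving shear stress uses γ_sat:
FS = [c' + γ' z cos²β tanφ'] / [γ_sat z sinβ cosβ]
γ' = 20.5 − 9.81 = 10.69 kN/m³
Numerator = 2.7 + 10.69·4.5·cos²26.7°·tan26.4° = 2.7 + 10.69·4.5·0.7981·0.4964 = 21.759 kPa
Denominator = 20.5·4.5·sin26.7°·cos26.7° = 20.5·4.5·0.4493·0.8934 = 37.030 kPa
FS = 21.759 / 37.030 = 0.588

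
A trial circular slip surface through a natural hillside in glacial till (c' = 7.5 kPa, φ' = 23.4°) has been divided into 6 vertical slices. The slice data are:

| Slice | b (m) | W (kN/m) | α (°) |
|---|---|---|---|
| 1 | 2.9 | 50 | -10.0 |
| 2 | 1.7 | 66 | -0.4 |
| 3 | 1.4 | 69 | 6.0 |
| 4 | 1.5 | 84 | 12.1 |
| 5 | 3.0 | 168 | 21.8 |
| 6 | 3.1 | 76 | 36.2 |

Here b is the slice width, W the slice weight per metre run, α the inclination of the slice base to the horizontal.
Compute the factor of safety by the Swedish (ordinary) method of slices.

Ordinary method of slices: FS = Σ[c'·Δl_i + (W_i cosα_i)·tanφ'] / Σ W_i sinα_i, with Δl_i = b_i / cosα_i.
Slice 1: Δl = 2.9/cos(-10.0°) = 2.945 m; N'_1 = 50·cos(-10.0°) = 49.2; c'Δl = 22.09; W sinα = -8.7
Slice 2: Δl = 1.7/cos(-0.4°) = 1.700 m; N'_2 = 66·cos(-0.4°) = 66.0; c'Δl = 12.75; W sinα = -0.5
Slice 3: Δl = 1.4/cos6.0° = 1.408 m; N'_3 = 69·cos6.0° = 68.6; c'Δl = 10.56; W sinα = 7.2
Slice 4: Δl = 1.5/cos12.1° = 1.534 m; N'_4 = 84·cos12.1° = 82.1; c'Δl = 11.51; W sinα = 17.6
Slice 5: Δl = 3.0/cos21.8° = 3.231 m; N'_5 = 168·cos21.8° = 156.0; c'Δl = 24.23; W sinα = 62.4
Slice 6: Δl = 3.1/cos36.2° = 3.842 m; N'_6 = 76·cos36.2° = 61.3; c'Δl = 28.81; W sinα = 44.9
Σc'Δl = 109.9 kN/m; ΣN' = 483.3 kN/m; ΣW sinα = 123.0 kN/m
Resisting = 109.9 + 483.3·tan23.4° = 109.9 + 209.1 = 319.1 kN/m
FS = 319.1 / 123.0 = 2.595

FS = 2.60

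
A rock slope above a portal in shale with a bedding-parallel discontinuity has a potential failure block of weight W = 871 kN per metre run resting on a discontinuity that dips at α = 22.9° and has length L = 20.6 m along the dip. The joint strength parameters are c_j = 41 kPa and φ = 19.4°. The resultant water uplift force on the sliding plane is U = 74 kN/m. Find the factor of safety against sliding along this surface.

FS = 3.25

Resolving the block weight along and normal to the plane and applying the Mohr–Coulomb strength on the joint:
N' = W cosα − U = 871·cos22.9° − 74 = 728.4 kN/m
Driving force T = W sinα = 871·sin22.9° = 338.9 kN/m
Resisting force R = c_j·L + N'·tanφ = 41·20.6 + 728.4·tan19.4° = 844.6 + 256.5 = 1101.1 kN/m
FS = R / T = 1101.1 / 338.9 = 3.249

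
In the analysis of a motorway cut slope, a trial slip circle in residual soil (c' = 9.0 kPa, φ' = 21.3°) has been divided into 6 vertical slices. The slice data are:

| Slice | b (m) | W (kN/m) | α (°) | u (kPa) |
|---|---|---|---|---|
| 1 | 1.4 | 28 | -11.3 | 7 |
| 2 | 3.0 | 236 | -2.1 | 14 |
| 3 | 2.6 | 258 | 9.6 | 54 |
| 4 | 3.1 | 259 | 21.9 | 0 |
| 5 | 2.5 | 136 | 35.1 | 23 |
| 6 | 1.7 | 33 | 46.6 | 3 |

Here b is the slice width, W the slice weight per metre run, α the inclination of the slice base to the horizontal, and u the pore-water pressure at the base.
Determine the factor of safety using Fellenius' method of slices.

FS = 1.69

Ordinary method of slices: FS = Σ[c'·Δl_i + (W_i cosα_i − u_i·Δl_i)·tanφ'] / Σ W_i sinα_i, with Δl_i = b_i / cosα_i.
Slice 1: Δl = 1.4/cos(-11.3°) = 1.428 m; N'_1 = 28·cos(-11.3°) − 7·1.428 = 17.5; c'Δl = 12.85; W sinα = -5.5
Slice 2: Δl = 3.0/cos(-2.1°) = 3.002 m; N'_2 = 236·cos(-2.1°) − 14·3.002 = 193.8; c'Δl = 27.02; W sinα = -8.6
Slice 3: Δl = 2.6/cos9.6° = 2.637 m; N'_3 = 258·cos9.6° − 54·2.637 = 112.0; c'Δl = 23.73; W sinα = 43.0
Slice 4: Δl = 3.1/cos21.9° = 3.341 m; N'_4 = 259·cos21.9° − 0·3.341 = 240.3; c'Δl = 30.07; W sinα = 96.6
Slice 5: Δl = 2.5/cos35.1° = 3.056 m; N'_5 = 136·cos35.1° − 23·3.056 = 41.0; c'Δl = 27.50; W sinα = 78.2
Slice 6: Δl = 1.7/cos46.6° = 2.474 m; N'_6 = 33·cos46.6° − 3·2.474 = 15.3; c'Δl = 22.27; W sinα = 24.0
Σc'Δl = 143.4 kN/m; ΣN' = 619.8 kN/m; ΣW sinα = 227.7 kN/m
Resisting = 143.4 + 619.8·tan21.3° = 143.4 + 241.7 = 385.1 kN/m
FS = 385.1 / 227.7 = 1.691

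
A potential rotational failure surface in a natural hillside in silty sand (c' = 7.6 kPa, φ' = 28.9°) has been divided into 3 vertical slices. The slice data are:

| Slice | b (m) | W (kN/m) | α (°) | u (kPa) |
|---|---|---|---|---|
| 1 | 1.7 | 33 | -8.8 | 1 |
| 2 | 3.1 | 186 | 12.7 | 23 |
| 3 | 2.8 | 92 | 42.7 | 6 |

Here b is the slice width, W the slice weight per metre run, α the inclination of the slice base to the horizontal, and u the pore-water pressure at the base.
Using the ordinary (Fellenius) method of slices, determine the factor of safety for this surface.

FS = 1.71

Ordinary method of slices: FS = Σ[c'·Δl_i + (W_i cosα_i − u_i·Δl_i)·tanφ'] / Σ W_i sinα_i, with Δl_i = b_i / cosα_i.
Slice 1: Δl = 1.7/cos(-8.8°) = 1.720 m; N'_1 = 33·cos(-8.8°) − 1·1.720 = 30.9; c'Δl = 13.07; W sinα = -5.0
Slice 2: Δl = 3.1/cos12.7° = 3.178 m; N'_2 = 186·cos12.7° − 23·3.178 = 108.4; c'Δl = 24.15; W sinα = 40.9
Slice 3: Δl = 2.8/cos42.7° = 3.810 m; N'_3 = 92·cos42.7° − 6·3.810 = 44.8; c'Δl = 28.96; W sinα = 62.4
Σc'Δl = 66.2 kN/m; ΣN' = 184.0 kN/m; ΣW sinα = 98.2 kN/m
Resisting = 66.2 + 184.0·tan28.9° = 66.2 + 101.6 = 167.8 kN/m
FS = 167.8 / 98.2 = 1.708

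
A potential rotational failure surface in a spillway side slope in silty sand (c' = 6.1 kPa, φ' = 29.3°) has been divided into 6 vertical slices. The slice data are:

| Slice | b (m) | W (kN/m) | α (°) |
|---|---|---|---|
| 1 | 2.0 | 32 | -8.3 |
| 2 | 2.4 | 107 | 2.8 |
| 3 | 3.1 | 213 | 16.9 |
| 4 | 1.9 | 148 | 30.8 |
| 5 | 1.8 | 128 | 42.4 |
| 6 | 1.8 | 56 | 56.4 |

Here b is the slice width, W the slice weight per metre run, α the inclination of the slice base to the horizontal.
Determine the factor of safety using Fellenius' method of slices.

FS = 1.58

Ordinary method of slices: FS = Σ[c'·Δl_i + (W_i cosα_i)·tanφ'] / Σ W_i sinα_i, with Δl_i = b_i / cosα_i.
Slice 1: Δl = 2.0/cos(-8.3°) = 2.021 m; N'_1 = 32·cos(-8.3°) = 31.7; c'Δl = 12.33; W sinα = -4.6
Slice 2: Δl = 2.4/cos2.8° = 2.403 m; N'_2 = 107·cos2.8° = 106.9; c'Δl = 14.66; W sinα = 5.2
Slice 3: Δl = 3.1/cos16.9° = 3.240 m; N'_3 = 213·cos16.9° = 203.8; c'Δl = 19.76; W sinα = 61.9
Slice 4: Δl = 1.9/cos30.8° = 2.212 m; N'_4 = 148·cos30.8° = 127.1; c'Δl = 13.49; W sinα = 75.8
Slice 5: Δl = 1.8/cos42.4° = 2.438 m; N'_5 = 128·cos42.4° = 94.5; c'Δl = 14.87; W sinα = 86.3
Slice 6: Δl = 1.8/cos56.4° = 3.253 m; N'_6 = 56·cos56.4° = 31.0; c'Δl = 19.84; W sinα = 46.6
Σc'Δl = 95.0 kN/m; ΣN' = 595.0 kN/m; ΣW sinα = 271.3 kN/m
Resisting = 95.0 + 595.0·tan29.3° = 95.0 + 333.9 = 428.8 kN/m
FS = 428.8 / 271.3 = 1.581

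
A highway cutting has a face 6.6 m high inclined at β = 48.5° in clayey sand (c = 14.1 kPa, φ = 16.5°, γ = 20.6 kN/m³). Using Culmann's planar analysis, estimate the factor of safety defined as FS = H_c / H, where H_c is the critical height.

H_c = (4c/γ) · sinβ cosφ / [1 − cos(β − φ)]
    = (4·14.1/20.6) · sin48.5°·cos16.5° / [1 − cos32.0°]
    = 2.738 · 0.7181 / 0.1520 = 12.94 m
FS = H_c / H = 12.94 / 6.6 = 1.960

FS = 1.96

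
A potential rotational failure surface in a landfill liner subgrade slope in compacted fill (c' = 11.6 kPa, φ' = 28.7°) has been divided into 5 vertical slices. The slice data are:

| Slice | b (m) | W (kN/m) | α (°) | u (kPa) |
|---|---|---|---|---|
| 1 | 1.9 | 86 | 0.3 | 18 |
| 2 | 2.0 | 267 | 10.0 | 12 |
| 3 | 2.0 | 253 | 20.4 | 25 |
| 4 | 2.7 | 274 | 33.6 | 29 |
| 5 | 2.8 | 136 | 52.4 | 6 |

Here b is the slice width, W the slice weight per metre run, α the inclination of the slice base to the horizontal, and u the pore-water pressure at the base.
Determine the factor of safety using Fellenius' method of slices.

Ordinary method of slices: FS = Σ[c'·Δl_i + (W_i cosα_i − u_i·Δl_i)·tanφ'] / Σ W_i sinα_i, with Δl_i = b_i / cosα_i.
Slice 1: Δl = 1.9/cos0.3° = 1.900 m; N'_1 = 86·cos0.3° − 18·1.900 = 51.8; c'Δl = 22.04; W sinα = 0.5
Slice 2: Δl = 2.0/cos10.0° = 2.031 m; N'_2 = 267·cos10.0° − 12·2.031 = 238.6; c'Δl = 23.56; W sinα = 46.4
Slice 3: Δl = 2.0/cos20.4° = 2.134 m; N'_3 = 253·cos20.4° − 25·2.134 = 183.8; c'Δl = 24.75; W sinα = 88.2
Slice 4: Δl = 2.7/cos33.6° = 3.242 m; N'_4 = 274·cos33.6° − 29·3.242 = 134.2; c'Δl = 37.60; W sinα = 151.6
Slice 5: Δl = 2.8/cos52.4° = 4.589 m; N'_5 = 136·cos52.4° − 6·4.589 = 55.4; c'Δl = 53.23; W sinα = 107.8
Σc'Δl = 161.2 kN/m; ΣN' = 663.8 kN/m; ΣW sinα = 394.4 kN/m
Resisting = 161.2 + 663.8·tan28.7° = 161.2 + 363.4 = 524.6 kN/m
FS = 524.6 / 394.4 = 1.330

FS = 1.33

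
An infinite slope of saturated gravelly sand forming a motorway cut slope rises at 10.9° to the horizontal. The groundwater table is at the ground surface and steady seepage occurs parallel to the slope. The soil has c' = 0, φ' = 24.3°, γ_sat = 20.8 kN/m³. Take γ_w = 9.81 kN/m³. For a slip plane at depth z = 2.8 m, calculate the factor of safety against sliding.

FS = 1.24

With seepage parallel to the slope and the water table at the surface, the effective normal stress on the slip plane uses the buoyant unit weight γ' = γ_sat − γ_w while the driving shear stress uses γ_sat:
FS = [c' + γ' z cos²β tanφ'] / [γ_sat z sinβ cosβ]
(For c' = 0 this reduces to FS = (γ'/γ_sat)·tanφ'/tanβ.)
γ' = 20.8 − 9.81 = 10.99 kN/m³
Numerator = 0.0 + 10.99·2.8·cos²10.9°·tan24.3° = 0.0 + 10.99·2.8·0.9642·0.4515 = 13.397 kPa
Denominator = 20.8·2.8·sin10.9°·cos10.9° = 20.8·2.8·0.1891·0.9820 = 10.814 kPa
FS = 13.397 / 10.814 = 1.239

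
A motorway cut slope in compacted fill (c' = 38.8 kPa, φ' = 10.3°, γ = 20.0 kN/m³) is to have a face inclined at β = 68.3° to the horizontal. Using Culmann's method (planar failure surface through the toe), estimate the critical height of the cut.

H_c = 15.09 m

Culmann's analysis gives the critical failure plane at α_cr = (β + φ')/2 = (68.3 + 10.3)/2 = 39.3°, and the critical height
H_c = (4c'/γ) · sinβ cosφ' / [1 − cos(β − φ')]
    = (4·38.8/20.0) · sin68.3°·cos10.3° / [1 − cos(58.0°)]
    = 7.760 · 0.9291·0.9839 / [1 − 0.5299]
    = 7.760 · 0.9142 / 0.4701
    = 15.09 m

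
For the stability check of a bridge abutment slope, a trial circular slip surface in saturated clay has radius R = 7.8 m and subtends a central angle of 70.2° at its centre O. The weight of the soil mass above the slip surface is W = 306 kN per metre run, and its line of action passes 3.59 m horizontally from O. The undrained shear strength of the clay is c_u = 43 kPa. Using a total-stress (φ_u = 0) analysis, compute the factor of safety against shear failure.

Taking moments about the centre O, the resisting moment is provided by the undrained shear strength acting along the arc:
Arc length L_a = R·θ = 7.8·(70.2°·π/180) = 7.8·1.2252 = 9.56 m
M_R = c_u·L_a·R = 43·9.56·7.8 = 3205.3 kN·m/m
M_D = W·d = 306·3.59 = 1098.5 kN·m/m
FS = M_R / M_D = 3205.3 / 1098.5 = 2.918

FS = 2.92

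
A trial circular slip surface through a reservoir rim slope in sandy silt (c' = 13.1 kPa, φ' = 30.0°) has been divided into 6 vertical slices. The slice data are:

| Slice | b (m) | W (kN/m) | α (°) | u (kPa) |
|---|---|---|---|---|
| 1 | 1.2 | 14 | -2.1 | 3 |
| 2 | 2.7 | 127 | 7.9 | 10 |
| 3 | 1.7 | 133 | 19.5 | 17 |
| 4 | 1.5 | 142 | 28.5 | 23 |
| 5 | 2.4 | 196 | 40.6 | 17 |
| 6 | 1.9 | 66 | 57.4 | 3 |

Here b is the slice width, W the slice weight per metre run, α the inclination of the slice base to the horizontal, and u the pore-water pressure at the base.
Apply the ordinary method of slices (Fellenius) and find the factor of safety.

Ordinary method of slices: FS = Σ[c'·Δl_i + (W_i cosα_i − u_i·Δl_i)·tanφ'] / Σ W_i sinα_i, with Δl_i = b_i / cosα_i.
Slice 1: Δl = 1.2/cos(-2.1°) = 1.201 m; N'_1 = 14·cos(-2.1°) − 3·1.201 = 10.4; c'Δl = 15.73; W sinα = -0.5
Slice 2: Δl = 2.7/cos7.9° = 2.726 m; N'_2 = 127·cos7.9° − 10·2.726 = 98.5; c'Δl = 35.71; W sinα = 17.5
Slice 3: Δl = 1.7/cos19.5° = 1.803 m; N'_3 = 133·cos19.5° − 17·1.803 = 94.7; c'Δl = 23.63; W sinα = 44.4
Slice 4: Δl = 1.5/cos28.5° = 1.707 m; N'_4 = 142·cos28.5° − 23·1.707 = 85.5; c'Δl = 22.36; W sinα = 67.8
Slice 5: Δl = 2.4/cos40.6° = 3.161 m; N'_5 = 196·cos40.6° − 17·3.161 = 95.1; c'Δl = 41.41; W sinα = 127.6
Slice 6: Δl = 1.9/cos57.4° = 3.527 m; N'_6 = 66·cos57.4° − 3·3.527 = 25.0; c'Δl = 46.20; W sinα = 55.6
Σc'Δl = 185.0 kN/m; ΣN' = 409.2 kN/m; ΣW sinα = 312.2 kN/m
Resisting = 185.0 + 409.2·tan30.0° = 185.0 + 236.3 = 421.3 kN/m
FS = 421.3 / 312.2 = 1.349

FS = 1.35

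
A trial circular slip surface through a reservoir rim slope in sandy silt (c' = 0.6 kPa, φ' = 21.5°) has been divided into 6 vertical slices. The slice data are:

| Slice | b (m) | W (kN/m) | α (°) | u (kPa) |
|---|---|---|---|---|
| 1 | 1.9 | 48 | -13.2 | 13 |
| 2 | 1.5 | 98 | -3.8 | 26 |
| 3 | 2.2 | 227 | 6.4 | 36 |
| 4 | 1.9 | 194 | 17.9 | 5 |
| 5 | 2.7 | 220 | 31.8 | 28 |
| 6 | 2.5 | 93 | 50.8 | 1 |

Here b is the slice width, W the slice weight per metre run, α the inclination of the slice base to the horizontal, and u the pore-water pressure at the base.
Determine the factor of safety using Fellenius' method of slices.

Ordinary method of slices: FS = Σ[c'·Δl_i + (W_i cosα_i − u_i·Δl_i)·tanφ'] / Σ W_i sinα_i, with Δl_i = b_i / cosα_i.
Slice 1: Δl = 1.9/cos(-13.2°) = 1.952 m; N'_1 = 48·cos(-13.2°) − 13·1.952 = 21.4; c'Δl = 1.17; W sinα = -11.0
Slice 2: Δl = 1.5/cos(-3.8°) = 1.503 m; N'_2 = 98·cos(-3.8°) − 26·1.503 = 58.7; c'Δl = 0.90; W sinα = -6.5
Slice 3: Δl = 2.2/cos6.4° = 2.214 m; N'_3 = 227·cos6.4° − 36·2.214 = 145.9; c'Δl = 1.33; W sinα = 25.3
Slice 4: Δl = 1.9/cos17.9° = 1.997 m; N'_4 = 194·cos17.9° − 5·1.997 = 174.6; c'Δl = 1.20; W sinα = 59.6
Slice 5: Δl = 2.7/cos31.8° = 3.177 m; N'_5 = 220·cos31.8° − 28·3.177 = 98.0; c'Δl = 1.91; W sinα = 115.9
Slice 6: Δl = 2.5/cos50.8° = 3.956 m; N'_6 = 93·cos50.8° − 1·3.956 = 54.8; c'Δl = 2.37; W sinα = 72.1
Σc'Δl = 8.9 kN/m; ΣN' = 553.4 kN/m; ΣW sinα = 255.5 kN/m
Resisting = 8.9 + 553.4·tan21.5° = 8.9 + 218.0 = 226.9 kN/m
FS = 226.9 / 255.5 = 0.888

FS = 0.89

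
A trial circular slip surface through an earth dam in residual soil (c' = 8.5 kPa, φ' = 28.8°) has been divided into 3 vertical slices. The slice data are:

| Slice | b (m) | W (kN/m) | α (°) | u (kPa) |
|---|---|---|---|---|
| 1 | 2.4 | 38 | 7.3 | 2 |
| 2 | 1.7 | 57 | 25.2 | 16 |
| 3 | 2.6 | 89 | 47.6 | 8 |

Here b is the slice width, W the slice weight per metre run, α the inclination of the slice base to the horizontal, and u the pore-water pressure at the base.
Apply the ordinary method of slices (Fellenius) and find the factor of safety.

Ordinary method of slices: FS = Σ[c'·Δl_i + (W_i cosα_i − u_i·Δl_i)·tanφ'] / Σ W_i sinα_i, with Δl_i = b_i / cosα_i.
Slice 1: Δl = 2.4/cos7.3° = 2.420 m; N'_1 = 38·cos7.3° − 2·2.420 = 32.9; c'Δl = 20.57; W sinα = 4.8
Slice 2: Δl = 1.7/cos25.2° = 1.879 m; N'_2 = 57·cos25.2° − 16·1.879 = 21.5; c'Δl = 15.97; W sinα = 24.3
Slice 3: Δl = 2.6/cos47.6° = 3.856 m; N'_3 = 89·cos47.6° − 8·3.856 = 29.2; c'Δl = 32.77; W sinα = 65.7
Σc'Δl = 69.3 kN/m; ΣN' = 83.5 kN/m; ΣW sinα = 94.8 kN/m
Resisting = 69.3 + 83.5·tan28.8° = 69.3 + 45.9 = 115.2 kN/m
FS = 115.2 / 94.8 = 1.215

FS = 1.22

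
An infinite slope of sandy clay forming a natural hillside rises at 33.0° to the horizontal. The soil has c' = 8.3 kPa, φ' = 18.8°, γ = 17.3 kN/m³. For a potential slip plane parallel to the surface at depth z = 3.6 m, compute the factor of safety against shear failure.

FS = 0.82

For an infinite slope with a slip plane parallel to the surface (no pore pressure): FS = [c' + γz cos²β tanφ'] / [γz sinβ cosβ].
γz = 17.3·3.6 = 62.28 kN/m²
Numerator = 8.3 + 62.28·cos²33.0°·tan18.8° = 8.3 + 62.28·0.7034·0.3404 = 23.213 kPa
Denominator = 62.28·sin33.0°·cos33.0° = 62.28·0.5446·0.8387 = 28.448 kPa
FS = 23.213 / 28.448 = 0.816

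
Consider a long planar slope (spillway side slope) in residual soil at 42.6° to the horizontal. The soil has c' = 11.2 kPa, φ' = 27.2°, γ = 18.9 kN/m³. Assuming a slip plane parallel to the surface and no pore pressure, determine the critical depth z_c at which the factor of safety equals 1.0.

Setting FS = 1.00 in FS = [c' + γz cos²β tanφ'] / [γz sinβ cosβ] and solving for z:
z = c' / [γ cosβ (FS·sinβ − cosβ·tanφ')]
  = 11.2 / [18.9·cos42.6°·(1.00·sin42.6° − cos42.6°·tan27.2°)]
  = 11.2 / [18.9·0.7361·(1.00·0.6769 − 0.7361·0.5139)]
  = 11.2 / 4.1538 = 2.696 m

z_c = 2.70 m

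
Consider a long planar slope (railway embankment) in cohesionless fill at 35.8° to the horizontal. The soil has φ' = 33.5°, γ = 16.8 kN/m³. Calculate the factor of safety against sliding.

For a dry cohesionless infinite slope the factor of safety is FS = tanφ' / tanβ.
FS = tan33.5° / tan35.8° = 0.6619 / 0.7212 = 0.918

FS = 0.92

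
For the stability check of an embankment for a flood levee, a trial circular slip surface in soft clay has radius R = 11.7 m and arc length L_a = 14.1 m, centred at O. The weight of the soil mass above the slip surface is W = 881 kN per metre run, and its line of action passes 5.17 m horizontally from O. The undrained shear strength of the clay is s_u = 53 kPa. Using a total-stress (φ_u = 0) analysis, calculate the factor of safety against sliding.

FS = 1.92

Taking moments about the centre O, the resisting moment is provided by the undrained shear strength acting along the arc:
M_R = s_u·L_a·R = 53·14.10·11.7 = 8743.4 kN·m/m
M_D = W·d = 881·5.17 = 4554.8 kN·m/m
FS = M_R / M_D = 8743.4 / 4554.8 = 1.920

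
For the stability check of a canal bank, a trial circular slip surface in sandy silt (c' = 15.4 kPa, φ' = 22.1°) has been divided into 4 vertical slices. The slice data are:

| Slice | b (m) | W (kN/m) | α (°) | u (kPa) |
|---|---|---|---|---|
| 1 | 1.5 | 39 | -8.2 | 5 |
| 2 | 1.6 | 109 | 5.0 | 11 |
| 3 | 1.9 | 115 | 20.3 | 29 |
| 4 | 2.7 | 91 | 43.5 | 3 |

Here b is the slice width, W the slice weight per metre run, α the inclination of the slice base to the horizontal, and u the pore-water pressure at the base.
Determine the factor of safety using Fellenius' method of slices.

FS = 2.14

Ordinary method of slices: FS = Σ[c'·Δl_i + (W_i cosα_i − u_i·Δl_i)·tanφ'] / Σ W_i sinα_i, with Δl_i = b_i / cosα_i.
Slice 1: Δl = 1.5/cos(-8.2°) = 1.515 m; N'_1 = 39·cos(-8.2°) − 5·1.515 = 31.0; c'Δl = 23.34; W sinα = -5.6
Slice 2: Δl = 1.6/cos5.0° = 1.606 m; N'_2 = 109·cos5.0° − 11·1.606 = 90.9; c'Δl = 24.73; W sinα = 9.5
Slice 3: Δl = 1.9/cos20.3° = 2.026 m; N'_3 = 115·cos20.3° − 29·2.026 = 49.1; c'Δl = 31.20; W sinα = 39.9
Slice 4: Δl = 2.7/cos43.5° = 3.722 m; N'_4 = 91·cos43.5° − 3·3.722 = 54.8; c'Δl = 57.32; W sinα = 62.6
Σc'Δl = 136.6 kN/m; ΣN' = 225.9 kN/m; ΣW sinα = 106.5 kN/m
Resisting = 136.6 + 225.9·tan22.1° = 136.6 + 91.7 = 228.3 kN/m
FS = 228.3 / 106.5 = 2.144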